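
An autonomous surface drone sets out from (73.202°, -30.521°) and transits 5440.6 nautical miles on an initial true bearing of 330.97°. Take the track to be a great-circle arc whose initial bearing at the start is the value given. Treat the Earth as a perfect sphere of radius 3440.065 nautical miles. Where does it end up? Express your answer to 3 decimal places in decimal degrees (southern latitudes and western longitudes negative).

latitude 14.028°, longitude 179.489°

The arc subtends δ = 5440.6/3440.065 = 1.581540 rad at the centre.
With φ₁ = 73.202° = 1.277616 rad and θ = 330.97° = 5.776516 rad:
Destination latitude: φ₂ = arcsin( sin φ₁ cos δ + cos φ₁ sin δ cos θ ) = arcsin(0.242391) = 14.028°.
For the longitude increment, Δλ = atan2( sin θ sin δ cos φ₁, cos δ − sin φ₁ sin φ₂ ) = atan2(-0.140233, -0.242791) = -149.990°.
λ₂ = -30.521° + -149.990° = -180.511°, normalized to (−180°, 180°] → 179.489°.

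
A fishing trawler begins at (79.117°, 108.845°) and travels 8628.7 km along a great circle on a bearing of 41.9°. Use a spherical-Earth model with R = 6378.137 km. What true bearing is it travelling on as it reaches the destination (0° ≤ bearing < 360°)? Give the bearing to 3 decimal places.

final bearing 172.266°

Central angle δ = d/R = 1.352856 rad.
Start latitude φ₁ = 1.380852 rad; initial bearing θ = 0.731293 rad.
Applying the spherical law of cosines for sides, sin φ₂ = sin φ₁ cos δ + cos φ₁ sin δ cos θ = 0.349535, so φ₂ = 20.459°.
Then Δλ = atan2(0.123107, -0.127030) = 2.371876 rad, from sin θ sin δ cos φ₁ over cos δ − sin φ₁ sin φ₂.
λ₂ = 108.845° + 135.898° = 244.743°, normalized to (−180°, 180°] → -115.257°.
The forward bearing on arrival equals the back-azimuth from the destination plus 180°.
Back-azimuth from P₂ (20.459°, -115.257°) to P₁ (79.117°, 108.845°), with Δλ' = λ₁ − λ₂ = 224.102°: atan2( sin Δλ' cos φ₁ , cos φ₂ sin φ₁ − sin φ₂ cos φ₁ cos Δλ' ) = 352.266°.
Final bearing = (352.266° + 180°) mod 360° = 172.266°.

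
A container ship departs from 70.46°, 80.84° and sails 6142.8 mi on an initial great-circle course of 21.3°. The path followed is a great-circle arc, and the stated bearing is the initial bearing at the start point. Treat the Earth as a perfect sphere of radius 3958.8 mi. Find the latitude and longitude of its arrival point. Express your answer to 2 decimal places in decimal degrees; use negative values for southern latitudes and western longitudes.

The arc subtends δ = 6142.8/3958.8 = 1.551682 rad at the centre.
Converting: φ₁ = 1.229759 rad, θ = 0.371755 rad.
sin φ₂ = sin φ₁ cos δ + cos φ₁ sin δ cos θ = (0.942408)(0.019113) + (0.334465)(0.999817)(0.931691) = 0.329573
φ₂ = asin(0.329573) = 0.335851 rad = 19.24°.
For the longitude increment, Δλ = atan2( sin θ sin δ cos φ₁, cos δ − sin φ₁ sin φ₂ ) = atan2(0.121473, -0.291480) = 157.38°.
λ₂ = 80.84° + 157.38° = 238.22°, normalized to (−180°, 180°] → -121.78°.

latitude 19.24°, longitude -121.78°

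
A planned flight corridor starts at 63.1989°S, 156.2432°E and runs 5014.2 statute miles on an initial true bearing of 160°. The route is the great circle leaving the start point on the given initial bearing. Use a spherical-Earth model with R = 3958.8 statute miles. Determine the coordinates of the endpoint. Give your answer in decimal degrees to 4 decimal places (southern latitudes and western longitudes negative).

latitude -42.1909°, longitude -49.8879°

Angular distance δ = d/R = 5014.2 / 3958.8 = 1.266596 rad.
Start latitude φ₁ = -1.103029 rad; initial bearing θ = 2.792527 rad.
Applying the spherical law of cosines for sides, sin φ₂ = sin φ₁ cos δ + cos φ₁ sin δ cos θ = -0.671603, so φ₂ = -42.1909°.
Δλ = atan2( sin θ sin δ cos φ₁ , cos δ − sin φ₁ sin φ₂ ) = atan2(0.147135, -0.299927) = 2.685519 rad = 153.8689°.
λ₂ = 156.2432° + 153.8689° = 310.1121°, normalized to (−180°, 180°] → -49.8879°.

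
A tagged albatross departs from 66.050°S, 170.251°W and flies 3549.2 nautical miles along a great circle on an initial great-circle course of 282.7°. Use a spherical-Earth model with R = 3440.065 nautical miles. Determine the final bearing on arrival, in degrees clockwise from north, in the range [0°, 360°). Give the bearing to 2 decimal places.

final bearing 334.50°

δ = 3549.2/3440.065 = 1.031725 rad (59.1135°).
Converting: φ₁ = -1.152790 rad, θ = 4.934046 rad.
Applying the spherical law of cosines for sides, sin φ₂ = sin φ₁ cos δ + cos φ₁ sin δ cos θ = -0.392553, so φ₂ = -23.113°.
For the longitude increment, Δλ = atan2( sin θ sin δ cos φ₁, cos δ − sin φ₁ sin φ₂ ) = atan2(-0.339848, 0.154585) = -65.541°.
λ₂ = -170.251° + -65.541° = -235.792°, normalized to (−180°, 180°] → 124.208°.
The forward bearing on arrival equals the back-azimuth from the destination plus 180°.
Back-azimuth from P₂ (-23.11°, 124.21°) to P₁ (-66.05°, -170.25°), with Δλ' = λ₁ − λ₂ = -294.46°: atan2( sin Δλ' cos φ₁ , cos φ₂ sin φ₁ − sin φ₂ cos φ₁ cos Δλ' ) = 154.50°.
Final bearing = (154.50° + 180°) mod 360° = 334.50°.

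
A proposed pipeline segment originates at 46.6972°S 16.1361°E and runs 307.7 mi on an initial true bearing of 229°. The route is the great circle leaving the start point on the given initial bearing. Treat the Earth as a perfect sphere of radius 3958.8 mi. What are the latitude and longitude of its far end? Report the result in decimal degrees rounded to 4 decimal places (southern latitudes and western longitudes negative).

Angular distance δ = d/R = 307.7 / 3958.8 = 0.077726 rad.
Converting: φ₁ = -0.815020 rad, θ = 3.996804 rad.
Destination latitude: φ₂ = arcsin( sin φ₁ cos δ + cos φ₁ sin δ cos θ ) = arcsin(-0.760480) = -49.5066°.
Then Δλ = atan2(-0.040192, 0.443549) = -0.090367 rad, from sin θ sin δ cos φ₁ over cos δ − sin φ₁ sin φ₂.
λ₂ = λ₁ + Δλ = 10.9584°.

latitude -49.5066°, longitude 10.9584°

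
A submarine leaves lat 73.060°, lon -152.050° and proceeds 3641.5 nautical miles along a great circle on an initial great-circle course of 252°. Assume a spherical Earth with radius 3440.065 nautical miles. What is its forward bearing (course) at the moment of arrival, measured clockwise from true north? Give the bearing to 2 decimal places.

final bearing 197.52°

Angular distance δ = d/R = 3641.5 / 3440.065 = 1.058556 rad.
Start latitude φ₁ = 1.275138 rad; initial bearing θ = 4.398230 rad.
Applying the spherical law of cosines for sides, sin φ₂ = sin φ₁ cos δ + cos φ₁ sin δ cos θ = 0.390383, so φ₂ = 22.978°.
Δλ = atan2( sin θ sin δ cos φ₁ , cos δ − sin φ₁ sin φ₂ ) = atan2(-0.241542, 0.116687) = -1.120767 rad = -64.215°.
λ₂ = -152.050° + -64.215° = -216.265°, normalized to (−180°, 180°] → 143.735°.
The forward bearing on arrival equals the back-azimuth from the destination plus 180°.
Back-azimuth from P₂ (22.98°, 143.73°) to P₁ (73.06°, -152.05°), with Δλ' = λ₁ − λ₂ = -295.78°: atan2( sin Δλ' cos φ₁ , cos φ₂ sin φ₁ − sin φ₂ cos φ₁ cos Δλ' ) = 17.52°.
Final bearing = (17.52° + 180°) mod 360° = 197.52°.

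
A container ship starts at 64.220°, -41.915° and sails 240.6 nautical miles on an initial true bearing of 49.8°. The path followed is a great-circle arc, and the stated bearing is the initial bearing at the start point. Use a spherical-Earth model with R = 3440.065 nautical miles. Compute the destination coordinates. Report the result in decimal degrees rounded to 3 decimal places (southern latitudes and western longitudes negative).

Central angle δ = d/R = 0.069941 rad.
With φ₁ = 64.220° = 1.120850 rad and θ = 49.8° = 0.869174 rad:
Applying the spherical law of cosines for sides, sin φ₂ = sin φ₁ cos δ + cos φ₁ sin δ cos θ = 0.917887, so φ₂ = 66.619°.
Δλ = atan2( sin θ sin δ cos φ₁ , cos δ − sin φ₁ sin φ₂ ) = atan2(0.023214, 0.171025) = 0.134913 rad = 7.730°.
λ₂ = λ₁ + Δλ = -34.185°.

latitude 66.619°, longitude -34.185°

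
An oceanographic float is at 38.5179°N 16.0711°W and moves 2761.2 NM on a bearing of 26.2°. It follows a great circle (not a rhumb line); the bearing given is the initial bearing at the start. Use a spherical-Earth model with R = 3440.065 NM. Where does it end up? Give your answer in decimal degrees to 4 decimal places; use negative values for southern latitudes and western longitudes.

latitude 69.6512°, longitude 49.8735°

δ = 2761.2/3440.065 = 0.802659 rad (45.9890°).
Start latitude φ₁ = 0.672264 rad; initial bearing θ = 0.457276 rad.
sin φ₂ = sin φ₁ cos δ + cos φ₁ sin δ cos θ = (0.622759)(0.694797) + (0.782414)(0.719206)(0.897258) = 0.937593
φ₂ = asin(0.937593) = 1.215643 rad = 69.6512°.
Δλ = atan2( sin θ sin δ cos φ₁ , cos δ − sin φ₁ sin φ₂ ) = atan2(0.248443, 0.110902) = 1.150950 rad = 65.9446°.
Hence λ₂ = -16.0711° + 65.9446° = 49.8735°.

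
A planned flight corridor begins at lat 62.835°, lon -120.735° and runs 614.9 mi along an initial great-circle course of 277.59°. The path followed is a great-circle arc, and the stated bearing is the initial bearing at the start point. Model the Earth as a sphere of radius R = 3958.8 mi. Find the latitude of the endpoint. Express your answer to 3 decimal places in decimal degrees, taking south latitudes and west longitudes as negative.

Central angle δ = d/R = 0.155325 rad.
Converting: φ₁ = 1.096678 rad, θ = 4.844859 rad.
Applying the spherical law of cosines for sides, sin φ₂ = sin φ₁ cos δ + cos φ₁ sin δ cos θ = 0.888314, so φ₂ = 62.662°.
Δλ = atan2( sin θ sin δ cos φ₁ , cos δ − sin φ₁ sin φ₂ ) = atan2(-0.070011, 0.197633) = -0.340453 rad = -19.506°.
λ₂ = λ₁ + Δλ = -140.241°.

latitude 62.662°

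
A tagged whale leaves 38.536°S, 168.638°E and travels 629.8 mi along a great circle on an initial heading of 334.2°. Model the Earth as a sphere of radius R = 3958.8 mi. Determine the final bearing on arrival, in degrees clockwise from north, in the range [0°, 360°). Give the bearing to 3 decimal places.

final bearing 336.793°

Angular distance δ = d/R = 629.8 / 3958.8 = 0.159089 rad.
Start latitude φ₁ = -0.672580 rad; initial bearing θ = 5.832890 rad.
sin φ₂ = sin φ₁ cos δ + cos φ₁ sin δ cos θ = (-0.623006)(0.987372) + (0.782217)(0.158418)(0.900319) = -0.503574
φ₂ = asin(-0.503574) = -0.527730 rad = -30.237°.
Δλ = atan2( sin θ sin δ cos φ₁ , cos δ − sin φ₁ sin φ₂ ) = atan2(-0.053933, 0.673643) = -0.079891 rad = -4.577°.
Hence λ₂ = 168.638° + -4.577° = 164.061°.
The forward bearing on arrival equals the back-azimuth from the destination plus 180°.
Back-azimuth from P₂ (-30.237°, 164.061°) to P₁ (-38.536°, 168.638°), with Δλ' = λ₁ − λ₂ = 4.577°: atan2( sin Δλ' cos φ₁ , cos φ₂ sin φ₁ − sin φ₂ cos φ₁ cos Δλ' ) = 156.793°.
Final bearing = (156.793° + 180°) mod 360° = 336.793°.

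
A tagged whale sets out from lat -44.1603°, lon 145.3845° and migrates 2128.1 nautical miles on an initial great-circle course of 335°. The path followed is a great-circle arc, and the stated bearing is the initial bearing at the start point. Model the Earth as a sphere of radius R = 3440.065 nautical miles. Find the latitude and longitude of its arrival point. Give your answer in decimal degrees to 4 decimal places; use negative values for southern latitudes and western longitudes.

Angular distance δ = d/R = 2128.1 / 3440.065 = 0.618622 rad.
With φ₁ = -44.1603° = -0.770743 rad and θ = 335° = 5.846853 rad:
sin φ₂ = sin φ₁ cos δ + cos φ₁ sin δ cos θ = (-0.696668)(0.814678) + (0.717393)(0.579913)(0.906308) = -0.190513
φ₂ = asin(-0.190513) = -0.191685 rad = -10.9827°.
Δλ = atan2( sin θ sin δ cos φ₁ , cos δ − sin φ₁ sin φ₂ ) = atan2(-0.175820, 0.681954) = -0.252323 rad = -14.4571°.
Hence λ₂ = 145.3845° + -14.4571° = 130.9274°.

latitude -10.9827°, longitude 130.9274°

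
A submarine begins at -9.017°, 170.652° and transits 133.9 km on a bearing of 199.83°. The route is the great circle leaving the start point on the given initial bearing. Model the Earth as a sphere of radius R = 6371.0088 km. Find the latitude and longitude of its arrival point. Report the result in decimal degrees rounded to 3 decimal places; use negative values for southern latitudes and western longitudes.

latitude -10.150°, longitude 170.237°

δ = 133.9/6371.0088 = 0.021017 rad (1.2042°).
Converting: φ₁ = -0.157376 rad, θ = 3.487691 rad.
sin φ₂ = sin φ₁ cos δ + cos φ₁ sin δ cos θ = (-0.156728)(0.999779) + (0.987642)(0.021016)(-0.940703) = -0.176218
φ₂ = asin(-0.176218) = -0.177143 rad = -10.150°.
For the longitude increment, Δλ = atan2( sin θ sin δ cos φ₁, cos δ − sin φ₁ sin φ₂ ) = atan2(-0.007041, 0.972161) = -0.415°.
λ₂ = λ₁ + Δλ = 170.237°.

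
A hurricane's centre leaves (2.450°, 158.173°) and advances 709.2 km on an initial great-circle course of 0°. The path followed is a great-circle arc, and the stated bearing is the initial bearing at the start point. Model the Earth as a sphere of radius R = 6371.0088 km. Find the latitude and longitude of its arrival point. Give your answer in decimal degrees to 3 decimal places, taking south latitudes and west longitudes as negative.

Angular distance δ = d/R = 709.2 / 6371.0088 = 0.111317 rad.
Start latitude φ₁ = 0.042761 rad; initial bearing θ = 0.000000 rad.
Destination latitude: φ₂ = arcsin( sin φ₁ cos δ + cos φ₁ sin δ cos θ ) = arcsin(0.153468) = 8.828°.
Δλ = atan2( sin θ sin δ cos φ₁ , cos δ − sin φ₁ sin φ₂ ) = atan2(0.000000, 0.987250) = 0.000000 rad = 0.000°.
λ₂ = λ₁ + Δλ = 158.173°.

latitude 8.828°, longitude 158.173°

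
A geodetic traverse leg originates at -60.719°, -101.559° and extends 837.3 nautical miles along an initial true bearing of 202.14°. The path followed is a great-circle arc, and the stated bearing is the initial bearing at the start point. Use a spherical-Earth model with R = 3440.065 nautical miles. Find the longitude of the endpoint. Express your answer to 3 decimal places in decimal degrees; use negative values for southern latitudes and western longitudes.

longitude -119.533°

δ = 837.3/3440.065 = 0.243397 rad (13.9456°).
Start latitude φ₁ = -1.059746 rad; initial bearing θ = 3.528009 rad.
Destination latitude: φ₂ = arcsin( sin φ₁ cos δ + cos φ₁ sin δ cos θ ) = arcsin(-0.955703) = -72.882°.
For the longitude increment, Δλ = atan2( sin θ sin δ cos φ₁, cos δ − sin φ₁ sin φ₂ ) = atan2(-0.044422, 0.136931) = -17.974°.
λ₂ = λ₁ + Δλ = -119.533°.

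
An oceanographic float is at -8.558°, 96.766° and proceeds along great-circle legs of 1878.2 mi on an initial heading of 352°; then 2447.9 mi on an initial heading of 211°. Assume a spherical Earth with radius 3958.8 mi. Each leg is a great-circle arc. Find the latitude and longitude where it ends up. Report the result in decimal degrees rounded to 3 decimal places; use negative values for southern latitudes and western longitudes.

latitude -12.412°, longitude 75.124°

Apply the spherical direct solution leg by leg, carrying full precision between legs.
Leg 1: from (-8.558°, 96.766°), δ = 1878.2/3958.8 = 0.474437 rad, θ = 352° → φ = 18.360°, λ = 92.925°.
Leg 2: from (18.360°, 92.925°), δ = 2447.9/3958.8 = 0.618344 rad, θ = 211° → φ = -12.412°, λ = 75.124°.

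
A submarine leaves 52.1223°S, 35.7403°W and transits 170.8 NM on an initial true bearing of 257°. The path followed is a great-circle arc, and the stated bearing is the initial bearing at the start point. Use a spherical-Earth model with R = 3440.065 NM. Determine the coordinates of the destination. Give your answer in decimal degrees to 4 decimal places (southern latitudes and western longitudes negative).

Central angle δ = d/R = 0.049650 rad.
With φ₁ = -52.1223° = -0.909706 rad and θ = 257° = 4.485496 rad:
Applying the spherical law of cosines for sides, sin φ₂ = sin φ₁ cos δ + cos φ₁ sin δ cos θ = -0.795205, so φ₂ = -52.6746°.
Then Δλ = atan2(-0.029691, 0.371094) = -0.079838 rad, from sin θ sin δ cos φ₁ over cos δ − sin φ₁ sin φ₂.
λ₂ = -35.7403° + -4.5744° = -40.3147°.

latitude -52.6746°, longitude -40.3147°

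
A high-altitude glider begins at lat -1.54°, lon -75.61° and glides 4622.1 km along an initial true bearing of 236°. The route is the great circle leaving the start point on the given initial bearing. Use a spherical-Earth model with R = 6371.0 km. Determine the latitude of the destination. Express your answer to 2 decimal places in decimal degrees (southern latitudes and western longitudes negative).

Central angle δ = d/R = 0.725491 rad.
Start latitude φ₁ = -0.026878 rad; initial bearing θ = 4.118977 rad.
Destination latitude: φ₂ = arcsin( sin φ₁ cos δ + cos φ₁ sin δ cos θ ) = arcsin(-0.390999) = -23.02°.
Then Δλ = atan2(-0.549870, 0.737666) = -0.640562 rad, from sin θ sin δ cos φ₁ over cos δ − sin φ₁ sin φ₂.
Hence λ₂ = -75.61° + -36.70° = -112.31°.

latitude -23.02°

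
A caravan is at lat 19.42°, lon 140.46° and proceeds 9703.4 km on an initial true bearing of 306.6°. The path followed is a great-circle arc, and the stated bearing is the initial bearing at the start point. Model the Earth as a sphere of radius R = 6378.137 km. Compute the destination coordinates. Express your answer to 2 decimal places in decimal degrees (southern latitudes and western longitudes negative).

latitude 35.31°, longitude 39.77°

The arc subtends δ = 9703.4/6378.137 = 1.521353 rad at the centre.
Start latitude φ₁ = 0.338943 rad; initial bearing θ = 5.351179 rad.
sin φ₂ = sin φ₁ cos δ + cos φ₁ sin δ cos θ = (0.332490)(0.049423) + (0.943107)(0.998778)(0.596225) = 0.578049
φ₂ = asin(0.578049) = 0.616336 rad = 35.31°.
Δλ = atan2( sin θ sin δ cos φ₁ , cos δ − sin φ₁ sin φ₂ ) = atan2(-0.756217, -0.142773) = -1.757399 rad = -100.69°.
λ₂ = 140.46° + -100.69° = 39.77°.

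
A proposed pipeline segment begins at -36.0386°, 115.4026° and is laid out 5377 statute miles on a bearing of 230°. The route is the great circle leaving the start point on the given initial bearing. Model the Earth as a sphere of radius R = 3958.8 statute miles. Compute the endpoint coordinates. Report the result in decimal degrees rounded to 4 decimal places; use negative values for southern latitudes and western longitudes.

latitude -39.2117°, longitude 10.5145°

The arc subtends δ = 5377/3958.8 = 1.358240 rad at the centre.
Start latitude φ₁ = -0.628992 rad; initial bearing θ = 4.014257 rad.
sin φ₂ = sin φ₁ cos δ + cos φ₁ sin δ cos θ = (-0.588330)(0.210960) + (0.808621)(0.977495)(-0.642788) = -0.632188
φ₂ = asin(-0.632188) = -0.684374 rad = -39.2117°.
For the longitude increment, Δλ = atan2( sin θ sin δ cos φ₁, cos δ − sin φ₁ sin φ₂ ) = atan2(-0.605499, -0.160976) = -104.8881°.
Hence λ₂ = 115.4026° + -104.8881° = 10.5145°.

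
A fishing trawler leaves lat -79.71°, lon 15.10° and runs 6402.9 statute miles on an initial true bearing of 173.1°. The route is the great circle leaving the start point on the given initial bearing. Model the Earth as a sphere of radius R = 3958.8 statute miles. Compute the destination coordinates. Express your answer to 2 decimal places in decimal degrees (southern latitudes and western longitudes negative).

latitude -7.55°, longitude -171.85°

Central angle δ = d/R = 1.617384 rad.
Start latitude φ₁ = -1.391202 rad; initial bearing θ = 3.021165 rad.
Applying the spherical law of cosines for sides, sin φ₂ = sin φ₁ cos δ + cos φ₁ sin δ cos θ = -0.131322, so φ₂ = -7.55°.
Then Δλ = atan2(0.021437, -0.175781) = 3.020240 rad, from sin θ sin δ cos φ₁ over cos δ − sin φ₁ sin φ₂.
λ₂ = 15.10° + 173.05° = 188.15°, normalized to (−180°, 180°] → -171.85°.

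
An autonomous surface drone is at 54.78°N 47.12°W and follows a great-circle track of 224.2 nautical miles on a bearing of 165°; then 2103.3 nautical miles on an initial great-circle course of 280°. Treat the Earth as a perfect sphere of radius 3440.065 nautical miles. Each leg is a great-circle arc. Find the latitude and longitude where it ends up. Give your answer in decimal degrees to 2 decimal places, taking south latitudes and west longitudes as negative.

latitude 44.45°, longitude -97.95°

Apply the spherical direct solution leg by leg, carrying full precision between legs.
Leg 1: from (54.78°, -47.12°), δ = 224.2/3440.065 = 0.065173 rad, θ = 165° → φ = 51.16°, λ = -45.58°.
Leg 2: from (51.16°, -45.58°), δ = 2103.3/3440.065 = 0.611413 rad, θ = 280° → φ = 44.45°, λ = -97.95°.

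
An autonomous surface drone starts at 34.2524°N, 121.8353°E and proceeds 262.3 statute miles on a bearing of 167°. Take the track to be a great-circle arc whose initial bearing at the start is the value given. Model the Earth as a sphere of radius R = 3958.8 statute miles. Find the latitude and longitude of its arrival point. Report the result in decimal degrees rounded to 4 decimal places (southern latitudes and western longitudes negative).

Angular distance δ = d/R = 262.3 / 3958.8 = 0.066257 rad.
With φ₁ = 34.2524° = 0.597817 rad and θ = 167° = 2.914700 rad:
Applying the spherical law of cosines for sides, sin φ₂ = sin φ₁ cos δ + cos φ₁ sin δ cos θ = 0.508281, so φ₂ = 30.5494°.
Then Δλ = atan2(0.012311, 0.711725) = 0.017295 rad, from sin θ sin δ cos φ₁ over cos δ − sin φ₁ sin φ₂.
Hence λ₂ = 121.8353° + 0.9909° = 122.8262°.

latitude 30.5494°, longitude 122.8262°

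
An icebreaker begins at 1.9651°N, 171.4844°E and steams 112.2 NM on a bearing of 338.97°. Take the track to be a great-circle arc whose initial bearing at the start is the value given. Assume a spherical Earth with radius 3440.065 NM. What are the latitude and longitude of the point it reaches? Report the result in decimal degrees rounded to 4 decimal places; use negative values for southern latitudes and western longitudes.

Central angle δ = d/R = 0.032616 rad.
Converting: φ₁ = 0.034297 rad, θ = 5.916143 rad.
Applying the spherical law of cosines for sides, sin φ₂ = sin φ₁ cos δ + cos φ₁ sin δ cos θ = 0.064692, so φ₂ = 3.7092°.
Δλ = atan2( sin θ sin δ cos φ₁ , cos δ − sin φ₁ sin φ₂ ) = atan2(-0.011695, 0.997250) = -0.011727 rad = -0.6719°.
Hence λ₂ = 171.4844° + -0.6719° = 170.8125°.

latitude 3.7092°, longitude 170.8125°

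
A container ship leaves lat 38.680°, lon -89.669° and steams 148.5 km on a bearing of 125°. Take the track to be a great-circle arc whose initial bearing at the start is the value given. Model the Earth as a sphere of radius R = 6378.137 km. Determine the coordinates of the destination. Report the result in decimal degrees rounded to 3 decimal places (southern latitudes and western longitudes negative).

latitude 37.907°, longitude -88.284°

δ = 148.5/6378.137 = 0.023283 rad (1.3340°).
Start latitude φ₁ = 0.675093 rad; initial bearing θ = 2.181662 rad.
Applying the spherical law of cosines for sides, sin φ₂ = sin φ₁ cos δ + cos φ₁ sin δ cos θ = 0.614377, so φ₂ = 37.907°.
Δλ = atan2( sin θ sin δ cos φ₁ , cos δ − sin φ₁ sin φ₂ ) = atan2(0.014887, 0.615762) = 0.024172 rad = 1.385°.
Hence λ₂ = -89.669° + 1.385° = -88.284°.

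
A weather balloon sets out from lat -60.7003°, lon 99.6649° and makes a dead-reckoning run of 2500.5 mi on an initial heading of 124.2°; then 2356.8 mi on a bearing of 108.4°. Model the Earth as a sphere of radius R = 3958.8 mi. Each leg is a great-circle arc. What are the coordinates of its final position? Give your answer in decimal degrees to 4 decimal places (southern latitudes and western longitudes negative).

latitude -53.6733°, longitude -118.5993°

Apply the spherical direct solution leg by leg, carrying full precision between legs.
Leg 1: from (-60.7003°, 99.6649°), δ = 2500.5/3958.8 = 0.631631 rad, θ = 124.2° → φ = -60.0244°, λ = 177.4714°.
Leg 2: from (-60.0244°, 177.4714°), δ = 2356.8/3958.8 = 0.595332 rad, θ = 108.4° → φ = -53.6733°, λ = -118.5993°.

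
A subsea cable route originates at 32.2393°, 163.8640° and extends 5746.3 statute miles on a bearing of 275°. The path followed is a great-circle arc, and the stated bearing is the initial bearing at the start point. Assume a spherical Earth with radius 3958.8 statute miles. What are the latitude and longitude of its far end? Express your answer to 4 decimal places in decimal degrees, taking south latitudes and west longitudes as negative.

δ = 5746.3/3958.8 = 1.451526 rad (83.1663°).
With φ₁ = 32.2393° = 0.562682 rad and θ = 275° = 4.799655 rad:
sin φ₂ = sin φ₁ cos δ + cos φ₁ sin δ cos θ = (0.533457)(0.118988) + (0.845827)(0.992896)(0.087156) = 0.136670
φ₂ = asin(0.136670) = 0.137099 rad = 7.8552°.
Δλ = atan2( sin θ sin δ cos φ₁ , cos δ − sin φ₁ sin φ₂ ) = atan2(-0.836623, 0.046081) = -1.515773 rad = -86.8474°.
λ₂ = 163.8640° + -86.8474° = 77.0166°.

latitude 7.8552°, longitude 77.0166°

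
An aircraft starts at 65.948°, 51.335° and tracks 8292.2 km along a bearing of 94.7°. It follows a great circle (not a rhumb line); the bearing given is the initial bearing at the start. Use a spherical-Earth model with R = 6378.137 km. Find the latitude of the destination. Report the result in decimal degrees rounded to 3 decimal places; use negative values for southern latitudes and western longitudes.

latitude 12.240°

Central angle δ = d/R = 1.300098 rad.
With φ₁ = 65.948° = 1.151010 rad and θ = 94.7° = 1.652827 rad:
Destination latitude: φ₂ = arcsin( sin φ₁ cos δ + cos φ₁ sin δ cos θ ) = arcsin(0.212008) = 12.240°.
For the longitude increment, Δλ = atan2( sin θ sin δ cos φ₁, cos δ − sin φ₁ sin φ₂ ) = atan2(0.391403, 0.073804) = 79.322°.
λ₂ = λ₁ + Δλ = 130.657°.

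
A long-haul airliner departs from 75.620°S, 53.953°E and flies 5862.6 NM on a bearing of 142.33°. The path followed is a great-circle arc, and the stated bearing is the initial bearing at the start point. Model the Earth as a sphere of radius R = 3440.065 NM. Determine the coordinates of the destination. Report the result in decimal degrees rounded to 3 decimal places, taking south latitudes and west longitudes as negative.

The arc subtends δ = 5862.6/3440.065 = 1.704212 rad at the centre.
With φ₁ = -75.620° = -1.319818 rad and θ = 142.33° = 2.484127 rad:
Applying the spherical law of cosines for sides, sin φ₂ = sin φ₁ cos δ + cos φ₁ sin δ cos θ = -0.065982, so φ₂ = -3.783°.
For the longitude increment, Δλ = atan2( sin θ sin δ cos φ₁, cos δ − sin φ₁ sin φ₂ ) = atan2(0.150422, -0.196935) = 142.627°.
λ₂ = 53.953° + 142.627° = 196.580°, normalized to (−180°, 180°] → -163.420°.

latitude -3.783°, longitude -163.420°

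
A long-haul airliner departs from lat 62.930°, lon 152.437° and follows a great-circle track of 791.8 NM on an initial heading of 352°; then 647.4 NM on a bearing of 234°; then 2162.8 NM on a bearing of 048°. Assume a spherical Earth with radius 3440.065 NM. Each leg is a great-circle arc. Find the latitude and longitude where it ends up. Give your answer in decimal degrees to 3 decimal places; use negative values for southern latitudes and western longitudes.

Apply the spherical direct solution leg by leg, carrying full precision between legs.
Leg 1: from (62.930°, 152.437°), δ = 791.8/3440.065 = 0.230170 rad, θ = 352° → φ = 75.879°, λ = 144.959°.
Leg 2: from (75.879°, 144.959°), δ = 647.4/3440.065 = 0.188194 rad, θ = 234° → φ = 67.794°, λ = 121.352°.
Leg 3: from (67.794°, 121.352°), δ = 2162.8/3440.065 = 0.628709 rad, θ = 48° → φ = 63.835°, λ = -141.005°.

latitude 63.835°, longitude -141.005°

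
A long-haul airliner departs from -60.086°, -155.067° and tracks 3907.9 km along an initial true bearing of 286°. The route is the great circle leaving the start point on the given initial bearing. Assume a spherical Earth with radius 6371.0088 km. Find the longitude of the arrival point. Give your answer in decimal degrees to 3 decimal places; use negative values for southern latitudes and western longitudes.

Angular distance δ = d/R = 3907.9 / 6371.0088 = 0.613388 rad.
With φ₁ = -60.086° = -1.048699 rad and θ = 286° = 4.991642 rad:
sin φ₂ = sin φ₁ cos δ + cos φ₁ sin δ cos θ = (-0.866775)(0.817702) + (0.498700)(0.575641)(0.275637) = -0.629636
φ₂ = asin(-0.629636) = -0.681085 rad = -39.023°.
For the longitude increment, Δλ = atan2( sin θ sin δ cos φ₁, cos δ − sin φ₁ sin φ₂ ) = atan2(-0.275951, 0.271950) = -45.418°.
λ₂ = -155.067° + -45.418° = -200.485°, normalized to (−180°, 180°] → 159.515°.

longitude 159.515°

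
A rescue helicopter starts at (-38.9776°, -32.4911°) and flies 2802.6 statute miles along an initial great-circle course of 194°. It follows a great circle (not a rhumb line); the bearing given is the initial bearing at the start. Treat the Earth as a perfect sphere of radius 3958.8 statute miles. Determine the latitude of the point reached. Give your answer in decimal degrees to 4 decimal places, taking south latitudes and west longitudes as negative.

The arc subtends δ = 2802.6/3958.8 = 0.707942 rad at the centre.
Converting: φ₁ = -0.680287 rad, θ = 3.385939 rad.
Applying the spherical law of cosines for sides, sin φ₂ = sin φ₁ cos δ + cos φ₁ sin δ cos θ = -0.968365, so φ₂ = -75.5498°.
Δλ = atan2( sin θ sin δ cos φ₁ , cos δ − sin φ₁ sin φ₂ ) = atan2(-0.122295, 0.150584) = -0.682099 rad = -39.0814°.
λ₂ = -32.4911° + -39.0814° = -71.5725°.

latitude -75.5498°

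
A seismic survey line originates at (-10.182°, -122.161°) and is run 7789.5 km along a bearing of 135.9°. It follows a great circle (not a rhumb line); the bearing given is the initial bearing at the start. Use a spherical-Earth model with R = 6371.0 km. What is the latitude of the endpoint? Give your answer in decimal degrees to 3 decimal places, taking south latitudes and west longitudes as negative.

latitude -46.446°

δ = 7789.5/6371 = 1.222650 rad (70.0527°).
Start latitude φ₁ = -0.177709 rad; initial bearing θ = 2.371902 rad.
sin φ₂ = sin φ₁ cos δ + cos φ₁ sin δ cos θ = (-0.176776)(0.341156) + (0.984251)(0.940007)(-0.718126) = -0.724720
φ₂ = asin(-0.724720) = -0.810629 rad = -46.446°.
Then Δλ = atan2(0.643860, 0.213044) = 1.251251 rad, from sin θ sin δ cos φ₁ over cos δ − sin φ₁ sin φ₂.
λ₂ = -122.161° + 71.691° = -50.470°.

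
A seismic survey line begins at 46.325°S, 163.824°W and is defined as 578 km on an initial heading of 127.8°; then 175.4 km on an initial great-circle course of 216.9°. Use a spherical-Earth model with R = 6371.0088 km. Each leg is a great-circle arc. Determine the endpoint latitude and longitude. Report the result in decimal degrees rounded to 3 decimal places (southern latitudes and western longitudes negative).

Apply the spherical direct solution leg by leg, carrying full precision between legs.
Leg 1: from (-46.325°, -163.824°), δ = 578/6371.0088 = 0.090723 rad, θ = 127.8° → φ = -49.344°, λ = -157.516°.
Leg 2: from (-49.344°, -157.516°), δ = 175.4/6371.0088 = 0.027531 rad, θ = 216.9° → φ = -50.596°, λ = -159.008°.

latitude -50.596°, longitude -159.008°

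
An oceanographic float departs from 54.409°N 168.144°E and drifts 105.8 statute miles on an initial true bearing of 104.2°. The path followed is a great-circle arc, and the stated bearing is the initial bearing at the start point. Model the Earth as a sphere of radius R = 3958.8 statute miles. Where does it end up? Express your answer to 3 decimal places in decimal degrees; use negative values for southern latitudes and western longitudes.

latitude 54.007°, longitude 170.670°

δ = 105.8/3958.8 = 0.026725 rad (1.5312°).
Start latitude φ₁ = 0.949616 rad; initial bearing θ = 1.818633 rad.
sin φ₂ = sin φ₁ cos δ + cos φ₁ sin δ cos θ = (0.813192)(0.999643) + (0.581995)(0.026722)(-0.245307) = 0.809087
φ₂ = asin(0.809087) = 0.942596 rad = 54.007°.
Then Δλ = atan2(0.015077, 0.341700) = 0.044095 rad, from sin θ sin δ cos φ₁ over cos δ − sin φ₁ sin φ₂.
λ₂ = λ₁ + Δλ = 170.670°.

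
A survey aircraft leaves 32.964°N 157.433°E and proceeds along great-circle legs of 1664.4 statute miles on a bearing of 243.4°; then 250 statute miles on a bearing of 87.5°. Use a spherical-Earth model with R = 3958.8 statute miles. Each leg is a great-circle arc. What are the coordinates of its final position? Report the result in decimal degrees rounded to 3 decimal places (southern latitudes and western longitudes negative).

Apply the spherical direct solution leg by leg, carrying full precision between legs.
Leg 1: from (32.964°, 157.433°), δ = 1664.4/3958.8 = 0.420430 rad, θ = 243.4° → φ = 20.084°, λ = 134.567°.
Leg 2: from (20.084°, 134.567°), δ = 250/3958.8 = 0.063150 rad, θ = 87.5° → φ = 20.200°, λ = 138.419°.

latitude 20.200°, longitude 138.419°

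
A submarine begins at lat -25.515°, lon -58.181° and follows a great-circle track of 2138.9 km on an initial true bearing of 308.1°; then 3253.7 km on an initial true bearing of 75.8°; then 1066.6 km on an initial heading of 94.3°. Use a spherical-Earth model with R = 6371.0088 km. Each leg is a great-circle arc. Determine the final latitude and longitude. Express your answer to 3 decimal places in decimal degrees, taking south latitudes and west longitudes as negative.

Apply the spherical direct solution leg by leg, carrying full precision between legs.
Leg 1: from (-25.515°, -58.181°), δ = 2138.9/6371.0088 = 0.335724 rad, θ = 308.1° → φ = -12.899°, λ = -73.606°.
Leg 2: from (-12.899°, -73.606°), δ = 3253.7/6371.0088 = 0.510704 rad, θ = 75.8° → φ = -4.467°, λ = -45.227°.
Leg 3: from (-4.467°, -45.227°), δ = 1066.6/6371.0088 = 0.167415 rad, θ = 94.3° → φ = -5.120°, λ = -35.623°.

latitude -5.120°, longitude -35.623°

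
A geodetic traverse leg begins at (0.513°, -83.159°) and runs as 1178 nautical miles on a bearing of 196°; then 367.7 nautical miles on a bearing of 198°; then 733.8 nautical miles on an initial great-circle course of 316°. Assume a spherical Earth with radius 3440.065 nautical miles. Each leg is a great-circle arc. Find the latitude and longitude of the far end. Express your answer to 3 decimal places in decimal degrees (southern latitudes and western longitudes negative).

Apply the spherical direct solution leg by leg, carrying full precision between legs.
Leg 1: from (0.513°, -83.159°), δ = 1178/3440.065 = 0.342435 rad, θ = 196° → φ = -18.320°, λ = -88.754°.
Leg 2: from (-18.320°, -88.754°), δ = 367.7/3440.065 = 0.106888 rad, θ = 198° → φ = -24.133°, λ = -90.824°.
Leg 3: from (-24.133°, -90.824°), δ = 733.8/3440.065 = 0.213310 rad, θ = 316° → φ = -15.107°, λ = -99.586°.

latitude -15.107°, longitude -99.586°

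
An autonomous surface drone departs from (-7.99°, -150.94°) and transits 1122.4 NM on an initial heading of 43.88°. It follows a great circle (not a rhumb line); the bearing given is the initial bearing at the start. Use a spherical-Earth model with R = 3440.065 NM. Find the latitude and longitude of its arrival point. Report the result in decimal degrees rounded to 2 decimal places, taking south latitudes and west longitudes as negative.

latitude 5.57°, longitude -138.04°

The arc subtends δ = 1122.4/3440.065 = 0.326273 rad at the centre.
Start latitude φ₁ = -0.139452 rad; initial bearing θ = 0.765850 rad.
sin φ₂ = sin φ₁ cos δ + cos φ₁ sin δ cos θ = (-0.139000)(0.947244) + (0.990292)(0.320515)(0.720793) = 0.097115
φ₂ = asin(0.097115) = 0.097268 rad = 5.57°.
For the longitude increment, Δλ = atan2( sin θ sin δ cos φ₁, cos δ − sin φ₁ sin φ₂ ) = atan2(0.220008, 0.960743) = 12.90°.
Hence λ₂ = -150.94° + 12.90° = -138.04°.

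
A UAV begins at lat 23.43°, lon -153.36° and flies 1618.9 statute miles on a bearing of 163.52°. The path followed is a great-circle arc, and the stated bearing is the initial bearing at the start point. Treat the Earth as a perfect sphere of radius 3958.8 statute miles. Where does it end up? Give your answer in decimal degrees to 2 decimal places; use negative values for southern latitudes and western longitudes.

latitude 0.86°, longitude -146.88°

δ = 1618.9/3958.8 = 0.408937 rad (23.4304°).
Start latitude φ₁ = 0.408931 rad; initial bearing θ = 2.853962 rad.
Destination latitude: φ₂ = arcsin( sin φ₁ cos δ + cos φ₁ sin δ cos θ ) = arcsin(0.014982) = 0.86°.
Δλ = atan2( sin θ sin δ cos φ₁ , cos δ − sin φ₁ sin φ₂ ) = atan2(0.103500, 0.911587) = 0.113054 rad = 6.48°.
Hence λ₂ = -153.36° + 6.48° = -146.88°.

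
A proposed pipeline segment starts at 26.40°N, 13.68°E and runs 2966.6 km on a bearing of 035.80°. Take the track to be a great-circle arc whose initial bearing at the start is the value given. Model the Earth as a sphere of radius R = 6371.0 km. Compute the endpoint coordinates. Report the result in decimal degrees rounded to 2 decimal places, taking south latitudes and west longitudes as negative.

Angular distance δ = d/R = 2966.6 / 6371 = 0.465641 rad.
With φ₁ = 26.40° = 0.460767 rad and θ = 35.8° = 0.624828 rad:
sin φ₂ = sin φ₁ cos δ + cos φ₁ sin δ cos θ = (0.444635)(0.893534) + (0.895712)(0.448996)(0.811064) = 0.723483
φ₂ = asin(0.723483) = 0.808834 rad = 46.34°.
Then Δλ = atan2(0.235253, 0.571848) = 0.390287 rad, from sin θ sin δ cos φ₁ over cos δ − sin φ₁ sin φ₂.
λ₂ = 13.68° + 22.36° = 36.04°.

latitude 46.34°, longitude 36.04°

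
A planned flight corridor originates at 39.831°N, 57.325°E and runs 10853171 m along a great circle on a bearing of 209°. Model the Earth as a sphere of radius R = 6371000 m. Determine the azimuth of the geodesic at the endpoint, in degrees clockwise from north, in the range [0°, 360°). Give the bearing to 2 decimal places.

final bearing 214.29°

δ = 10853171/6371000 = 1.703527 rad (97.6049°).
Start latitude φ₁ = 0.695182 rad; initial bearing θ = 3.647738 rad.
sin φ₂ = sin φ₁ cos δ + cos φ₁ sin δ cos θ = (0.640525)(-0.132341) + (0.767937)(0.991204)(-0.874620) = -0.750513
φ₂ = asin(-0.750513) = -0.848838 rad = -48.635°.
Δλ = atan2( sin θ sin δ cos φ₁ , cos δ − sin φ₁ sin φ₂ ) = atan2(-0.369029, 0.348381) = -0.814171 rad = -46.649°.
λ₂ = 57.325° + -46.649° = 10.676°.
The forward bearing on arrival equals the back-azimuth from the destination plus 180°.
Back-azimuth from P₂ (-48.63°, 10.68°) to P₁ (39.83°, 57.33°), with Δλ' = λ₁ − λ₂ = 46.65°: atan2( sin Δλ' cos φ₁ , cos φ₂ sin φ₁ − sin φ₂ cos φ₁ cos Δλ' ) = 34.29°.
Final bearing = (34.29° + 180°) mod 360° = 214.29°.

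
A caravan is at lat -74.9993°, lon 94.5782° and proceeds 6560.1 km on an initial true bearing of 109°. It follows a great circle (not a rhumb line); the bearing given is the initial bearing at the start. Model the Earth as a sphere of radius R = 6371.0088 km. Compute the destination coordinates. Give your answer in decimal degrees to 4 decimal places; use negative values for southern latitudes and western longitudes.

latitude -34.7341°, longitude -165.8803°

The arc subtends δ = 6560.1/6371.0088 = 1.029680 rad at the centre.
With φ₁ = -74.9993° = -1.308985 rad and θ = 109° = 1.902409 rad:
Destination latitude: φ₂ = arcsin( sin φ₁ cos δ + cos φ₁ sin δ cos θ ) = arcsin(-0.569768) = -34.7341°.
For the longitude increment, Δλ = atan2( sin θ sin δ cos φ₁, cos δ − sin φ₁ sin φ₂ ) = atan2(0.209766, -0.035259) = 99.5415°.
λ₂ = 94.5782° + 99.5415° = 194.1197°, normalized to (−180°, 180°] → -165.8803°.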